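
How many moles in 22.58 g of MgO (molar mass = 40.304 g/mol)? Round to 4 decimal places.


n = mass / M
n = 22.58 / 40.304
n = 0.56024216 mol, rounded to 4 dp:

0.5602 mol


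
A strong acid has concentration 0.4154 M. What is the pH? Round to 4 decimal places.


A strong acid dissociates completely, so [H+] equals the given concentration.
pH = -log10([H+]) = -log10(0.4154)
pH = 0.38153351, rounded to 4 dp:

0.3815


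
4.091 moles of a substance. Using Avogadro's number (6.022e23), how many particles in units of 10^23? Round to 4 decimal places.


N = n * NA, then divide by 1e23 for the requested units.
N / 1e23 = n * 6.022
N / 1e23 = 4.091 * 6.022
N / 1e23 = 24.636002, rounded to 4 dp:

24.6360


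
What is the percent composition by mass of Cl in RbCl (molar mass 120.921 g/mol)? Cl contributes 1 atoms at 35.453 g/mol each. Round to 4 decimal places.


pct = 100 * (n_elem * M_elem) / M_total
mass_contribution = 1 * 35.453 = 35.453 g/mol
pct = 100 * 35.453 / 120.921
pct = 29.31914225 %, rounded to 4 dp:

29.3191 %


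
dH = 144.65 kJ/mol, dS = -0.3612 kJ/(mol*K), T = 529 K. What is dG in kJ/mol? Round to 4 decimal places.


Gibbs: dG = dH - T*dS (consistent units, dS already in kJ/(mol*K)).
T*dS = 529 * -0.3612 = -191.0748
dG = 144.65 - (-191.0748)
dG = 335.7248 kJ/mol, rounded to 4 dp:

335.7248 kJ/mol


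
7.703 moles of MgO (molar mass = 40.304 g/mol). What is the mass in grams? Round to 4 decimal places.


mass = n * M
mass = 7.703 * 40.304
mass = 310.461712 g, rounded to 4 dp:

310.4617 g


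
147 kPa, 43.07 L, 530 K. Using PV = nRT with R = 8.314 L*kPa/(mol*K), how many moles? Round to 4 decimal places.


PV = nRT, solve for n = PV / (RT).
PV = 147 * 43.07 = 6331.29
RT = 8.314 * 530 = 4406.42
n = 6331.29 / 4406.42
n = 1.43683308 mol, rounded to 4 dp:

1.4368 mol


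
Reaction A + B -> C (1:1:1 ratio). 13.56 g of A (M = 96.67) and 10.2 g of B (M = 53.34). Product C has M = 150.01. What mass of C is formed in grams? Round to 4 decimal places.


Find moles of each reactant; the smaller value is the limiting reagent in a 1:1:1 reaction, so moles_C equals moles of the limiter.
n_A = mass_A / M_A = 13.56 / 96.67 = 0.140271 mol
n_B = mass_B / M_B = 10.2 / 53.34 = 0.191226 mol
Limiting reagent: A (smaller), n_limiting = 0.140271 mol
mass_C = n_limiting * M_C = 0.140271 * 150.01
mass_C = 21.04205271 g, rounded to 4 dp:

21.0421 g


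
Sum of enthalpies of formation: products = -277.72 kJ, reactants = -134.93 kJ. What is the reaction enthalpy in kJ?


dH_rxn = sum(dH_f products) - sum(dH_f reactants)
dH_rxn = -277.72 - (-134.93)
dH_rxn = -142.79 kJ:

-142.79 kJ


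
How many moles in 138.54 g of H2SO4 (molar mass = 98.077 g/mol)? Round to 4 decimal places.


n = mass / M
n = 138.54 / 98.077
n = 1.4125636 mol, rounded to 4 dp:

1.4126 mol


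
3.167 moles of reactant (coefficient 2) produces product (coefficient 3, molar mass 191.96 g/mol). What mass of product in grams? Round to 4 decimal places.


Use the coefficient ratio to convert reactant moles to product moles, then multiply by the product's molar mass.
moles_P = moles_R * (coeff_P / coeff_R) = 3.167 * (3/2) = 4.7505
mass_P = moles_P * M_P = 4.7505 * 191.96
mass_P = 911.90598 g, rounded to 4 dp:

911.9060 g


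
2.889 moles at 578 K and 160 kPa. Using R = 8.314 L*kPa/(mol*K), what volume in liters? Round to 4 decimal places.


PV = nRT, solve for V = nRT / P.
nRT = 2.889 * 8.314 * 578 = 13883.0664
V = 13883.0664 / 160
V = 86.769165 L, rounded to 4 dp:

86.7692 L


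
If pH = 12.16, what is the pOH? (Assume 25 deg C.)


At 25 deg C, pH + pOH = 14.
pOH = 14 - pH = 14 - 12.16
pOH = 1.84:

1.84


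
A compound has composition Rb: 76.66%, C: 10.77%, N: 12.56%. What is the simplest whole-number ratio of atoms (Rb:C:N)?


Assume 100 g of compound, divide each mass% by atomic mass to get moles, then normalize by the smallest to get a raw atom ratio.
Moles per 100 g: Rb: 76.66/85.468 = 0.8969, C: 10.77/12.011 = 0.8967, N: 12.56/14.007 = 0.8967
Raw ratio (divide by min = 0.8967): Rb: 1.0, C: 1.0, N: 1.0
Multiply by 1 to clear fractions: Rb: 1.0 ~= 1, C: 1.0 ~= 1, N: 1.0 ~= 1
Reduce by GCD to get the simplest whole-number ratio:

1:1:1


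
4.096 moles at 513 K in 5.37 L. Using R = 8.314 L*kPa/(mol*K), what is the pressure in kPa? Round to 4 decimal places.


PV = nRT, solve for P = nRT / V.
nRT = 4.096 * 8.314 * 513 = 17469.7759
P = 17469.7759 / 5.37
P = 3253.21711359 kPa, rounded to 4 dp:

3253.2171 kPa


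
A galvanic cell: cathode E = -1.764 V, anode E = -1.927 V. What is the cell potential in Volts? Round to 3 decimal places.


Standard cell potential: E_cell = E_cathode - E_anode.
E_cell = -1.764 - (-1.927)
E_cell = 0.163 V, rounded to 3 dp:

0.163 V


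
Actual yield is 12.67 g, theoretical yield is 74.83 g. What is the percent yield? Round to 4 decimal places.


% yield = 100 * actual / theoretical
% yield = 100 * 12.67 / 74.83
% yield = 16.93171188 %, rounded to 4 dp:

16.9317 %


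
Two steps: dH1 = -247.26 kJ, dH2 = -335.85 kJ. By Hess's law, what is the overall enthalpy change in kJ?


Hess's law: enthalpy is a state function, so add the step enthalpies.
dH_total = dH1 + dH2 = -247.26 + (-335.85)
dH_total = -583.11 kJ:

-583.11 kJ


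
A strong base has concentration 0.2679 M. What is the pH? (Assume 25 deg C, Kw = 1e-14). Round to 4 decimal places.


A strong base dissociates completely, so [OH-] equals the given concentration.
pOH = -log10([OH-]) = -log10(0.2679) = 0.572027
pH = 14 - pOH = 14 - 0.572027
pH = 13.427973, rounded to 4 dp:

13.4280


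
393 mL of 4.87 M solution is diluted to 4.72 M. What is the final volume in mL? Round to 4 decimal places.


Dilution: M1*V1 = M2*V2, solve for V2.
V2 = M1*V1 / M2
V2 = 4.87 * 393 / 4.72
V2 = 1913.91 / 4.72
V2 = 405.48940678 mL, rounded to 4 dp:

405.4894 mL


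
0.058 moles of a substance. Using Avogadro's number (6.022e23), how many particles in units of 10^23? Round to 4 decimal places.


N = n * NA, then divide by 1e23 for the requested units.
N / 1e23 = n * 6.022
N / 1e23 = 0.058 * 6.022
N / 1e23 = 0.349276, rounded to 4 dp:

0.3493


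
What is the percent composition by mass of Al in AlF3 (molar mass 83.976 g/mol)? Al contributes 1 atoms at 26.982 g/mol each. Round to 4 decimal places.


pct = 100 * (n_elem * M_elem) / M_total
mass_contribution = 1 * 26.982 = 26.982 g/mol
pct = 100 * 26.982 / 83.976
pct = 32.13060875 %, rounded to 4 dp:

32.1306 %


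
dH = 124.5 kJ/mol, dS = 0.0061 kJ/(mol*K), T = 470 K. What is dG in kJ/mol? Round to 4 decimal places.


Gibbs: dG = dH - T*dS (consistent units, dS already in kJ/(mol*K)).
T*dS = 470 * 0.0061 = 2.867
dG = 124.5 - (2.867)
dG = 121.633 kJ/mol, rounded to 4 dp:

121.6330 kJ/mol


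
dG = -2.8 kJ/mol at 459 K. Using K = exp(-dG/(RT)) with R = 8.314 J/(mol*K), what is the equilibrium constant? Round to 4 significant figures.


dG is in kJ/mol; multiply by 1000 to match R in J/(mol*K).
RT = 8.314 * 459 = 3816.126 J/mol
exponent = -dG*1000 / (RT) = -(-2.8*1000) / 3816.126 = 0.73372839
K = exp(0.73372839)
K = 2.0828318, rounded to 4 significant figures:

2.083


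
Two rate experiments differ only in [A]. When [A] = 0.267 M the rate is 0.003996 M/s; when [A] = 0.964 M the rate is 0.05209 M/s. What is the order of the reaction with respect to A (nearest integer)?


Rate is proportional to [A]^n, so rate2/rate1 = ([A]2/[A]1)^n. Take logs to solve for n.
rate2/rate1 = 0.05209 / 0.003996 = 13.0355
[A]2/[A]1 = 0.964 / 0.267 = 3.6105
n = ln(13.0355) / ln(3.6105) = 2.0
Nearest integer order:

2


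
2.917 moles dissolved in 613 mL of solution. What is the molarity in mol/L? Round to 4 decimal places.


Convert volume to liters: V_L = V_mL / 1000.
V_L = 613 / 1000 = 0.613 L
M = n / V_L = 2.917 / 0.613
M = 4.75856444 mol/L, rounded to 4 dp:

4.7586 mol/L


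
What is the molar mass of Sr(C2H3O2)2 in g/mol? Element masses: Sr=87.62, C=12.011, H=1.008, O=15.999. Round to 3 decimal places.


M = sum(count * atomic_mass) over atoms.
M = 1*87.62 + 4*12.011 + 6*1.008 + 4*15.999
M = 87.62 + 48.044 + 6.048 + 63.996
M = 205.708 g/mol, rounded to 3 dp:

205.708 g/mol


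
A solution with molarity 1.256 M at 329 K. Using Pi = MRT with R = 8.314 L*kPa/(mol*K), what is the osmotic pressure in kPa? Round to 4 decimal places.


Osmotic pressure (van't Hoff): Pi = M*R*T.
RT = 8.314 * 329 = 2735.306
Pi = 1.256 * 2735.306
Pi = 3435.544336 kPa, rounded to 4 dp:

3435.5443 kPa


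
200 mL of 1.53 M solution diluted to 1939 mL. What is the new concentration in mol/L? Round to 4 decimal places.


Dilution: M1*V1 = M2*V2, solve for M2.
M2 = M1*V1 / V2
M2 = 1.53 * 200 / 1939
M2 = 306.0 / 1939
M2 = 0.15781331 mol/L, rounded to 4 dp:

0.1578 mol/L


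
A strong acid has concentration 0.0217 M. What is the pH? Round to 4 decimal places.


A strong acid dissociates completely, so [H+] equals the given concentration.
pH = -log10([H+]) = -log10(0.0217)
pH = 1.66354027, rounded to 4 dp:

1.6635


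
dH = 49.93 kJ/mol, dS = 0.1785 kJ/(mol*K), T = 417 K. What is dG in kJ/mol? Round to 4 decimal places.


Gibbs: dG = dH - T*dS (consistent units, dS already in kJ/(mol*K)).
T*dS = 417 * 0.1785 = 74.4345
dG = 49.93 - (74.4345)
dG = -24.5045 kJ/mol, rounded to 4 dp:

-24.5045 kJ/mol


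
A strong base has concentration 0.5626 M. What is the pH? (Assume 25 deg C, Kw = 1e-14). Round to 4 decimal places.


A strong base dissociates completely, so [OH-] equals the given concentration.
pOH = -log10([OH-]) = -log10(0.5626) = 0.2498
pH = 14 - pOH = 14 - 0.2498
pH = 13.7502, rounded to 4 dp:

13.7502


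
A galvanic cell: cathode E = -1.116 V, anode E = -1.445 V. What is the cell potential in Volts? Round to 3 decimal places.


Standard cell potential: E_cell = E_cathode - E_anode.
E_cell = -1.116 - (-1.445)
E_cell = 0.329 V, rounded to 3 dp:

0.329 V


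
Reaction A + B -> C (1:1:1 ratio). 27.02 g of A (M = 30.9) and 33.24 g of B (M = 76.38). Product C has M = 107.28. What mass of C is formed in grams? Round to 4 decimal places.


Find moles of each reactant; the smaller value is the limiting reagent in a 1:1:1 reaction, so moles_C equals moles of the limiter.
n_A = mass_A / M_A = 27.02 / 30.9 = 0.874434 mol
n_B = mass_B / M_B = 33.24 / 76.38 = 0.435192 mol
Limiting reagent: B (smaller), n_limiting = 0.435192 mol
mass_C = n_limiting * M_C = 0.435192 * 107.28
mass_C = 46.68739776 g, rounded to 4 dp:

46.6874 g


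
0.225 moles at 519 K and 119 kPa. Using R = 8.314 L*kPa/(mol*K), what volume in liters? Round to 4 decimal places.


PV = nRT, solve for V = nRT / P.
nRT = 0.225 * 8.314 * 519 = 970.8674
V = 970.8674 / 119
V = 8.15854958 L, rounded to 4 dp:

8.1585 L


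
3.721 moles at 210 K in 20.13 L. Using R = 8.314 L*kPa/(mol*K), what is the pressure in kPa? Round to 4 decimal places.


PV = nRT, solve for P = nRT / V.
nRT = 3.721 * 8.314 * 210 = 6496.6427
P = 6496.6427 / 20.13
P = 322.73436165 kPa, rounded to 4 dp:

322.7344 kPa


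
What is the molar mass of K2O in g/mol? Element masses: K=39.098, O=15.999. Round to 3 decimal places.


M = sum(count * atomic_mass) over atoms.
M = 2*39.098 + 1*15.999
M = 78.196 + 15.999
M = 94.195 g/mol, rounded to 3 dp:

94.195 g/mol


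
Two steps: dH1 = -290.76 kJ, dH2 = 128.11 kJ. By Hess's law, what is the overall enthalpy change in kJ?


Hess's law: enthalpy is a state function, so add the step enthalpies.
dH_total = dH1 + dH2 = -290.76 + (128.11)
dH_total = -162.65 kJ:

-162.65 kJ


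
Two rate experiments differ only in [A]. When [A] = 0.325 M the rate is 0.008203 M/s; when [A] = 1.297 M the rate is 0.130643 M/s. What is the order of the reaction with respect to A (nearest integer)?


Rate is proportional to [A]^n, so rate2/rate1 = ([A]2/[A]1)^n. Take logs to solve for n.
rate2/rate1 = 0.130643 / 0.008203 = 15.9262
[A]2/[A]1 = 1.297 / 0.325 = 3.9908
n = ln(15.9262) / ln(3.9908) = 2.0
Nearest integer order:

2


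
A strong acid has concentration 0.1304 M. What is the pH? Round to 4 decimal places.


A strong acid dissociates completely, so [H+] equals the given concentration.
pH = -log10([H+]) = -log10(0.1304)
pH = 0.88472241, rounded to 4 dp:

0.8847


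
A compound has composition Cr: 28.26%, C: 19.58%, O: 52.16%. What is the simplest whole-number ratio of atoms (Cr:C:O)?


Assume 100 g of compound, divide each mass% by atomic mass to get moles, then normalize by the smallest to get a raw atom ratio.
Moles per 100 g: Cr: 28.26/51.996 = 0.5435, C: 19.58/12.011 = 1.6302, O: 52.16/15.999 = 3.2602
Raw ratio (divide by min = 0.5435): Cr: 1.0, C: 2.999, O: 5.998
Multiply by 1 to clear fractions: Cr: 1.0 ~= 1, C: 2.999 ~= 3, O: 5.998 ~= 6
Reduce by GCD to get the simplest whole-number ratio:

1:3:6


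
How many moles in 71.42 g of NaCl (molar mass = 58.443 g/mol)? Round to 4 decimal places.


n = mass / M
n = 71.42 / 58.443
n = 1.22204541 mol, rounded to 4 dp:

1.2220 mol


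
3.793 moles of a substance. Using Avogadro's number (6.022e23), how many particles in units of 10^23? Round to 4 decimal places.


N = n * NA, then divide by 1e23 for the requested units.
N / 1e23 = n * 6.022
N / 1e23 = 3.793 * 6.022
N / 1e23 = 22.841446, rounded to 4 dp:

22.8414


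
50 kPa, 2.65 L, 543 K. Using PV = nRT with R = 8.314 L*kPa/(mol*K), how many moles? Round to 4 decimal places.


PV = nRT, solve for n = PV / (RT).
PV = 50 * 2.65 = 132.5
RT = 8.314 * 543 = 4514.502
n = 132.5 / 4514.502
n = 0.02934986 mol, rounded to 4 dp:

0.0293 mol


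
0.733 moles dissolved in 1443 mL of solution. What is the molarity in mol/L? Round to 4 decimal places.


Convert volume to liters: V_L = V_mL / 1000.
V_L = 1443 / 1000 = 1.443 L
M = n / V_L = 0.733 / 1.443
M = 0.50796951 mol/L, rounded to 4 dp:

0.5080 mol/L


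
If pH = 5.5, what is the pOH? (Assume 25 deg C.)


At 25 deg C, pH + pOH = 14.
pOH = 14 - pH = 14 - 5.5
pOH = 8.5:

8.50


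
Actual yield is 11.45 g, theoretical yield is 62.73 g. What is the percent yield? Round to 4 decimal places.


% yield = 100 * actual / theoretical
% yield = 100 * 11.45 / 62.73
% yield = 18.25282959 %, rounded to 4 dp:

18.2528 %


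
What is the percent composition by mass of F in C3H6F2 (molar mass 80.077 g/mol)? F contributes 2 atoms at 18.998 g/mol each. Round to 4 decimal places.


pct = 100 * (n_elem * M_elem) / M_total
mass_contribution = 2 * 18.998 = 37.996 g/mol
pct = 100 * 37.996 / 80.077
pct = 47.44933002 %, rounded to 4 dp:

47.4493 %


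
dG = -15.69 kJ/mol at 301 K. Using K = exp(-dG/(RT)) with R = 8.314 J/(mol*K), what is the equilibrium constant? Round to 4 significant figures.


dG is in kJ/mol; multiply by 1000 to match R in J/(mol*K).
RT = 8.314 * 301 = 2502.514 J/mol
exponent = -dG*1000 / (RT) = -(-15.69*1000) / 2502.514 = 6.26969519
K = exp(6.26969519)
K = 528.31632, rounded to 4 significant figures:

528.3


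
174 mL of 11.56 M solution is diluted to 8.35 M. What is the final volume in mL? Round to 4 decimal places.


Dilution: M1*V1 = M2*V2, solve for V2.
V2 = M1*V1 / M2
V2 = 11.56 * 174 / 8.35
V2 = 2011.44 / 8.35
V2 = 240.89101796 mL, rounded to 4 dp:

240.8910 mL


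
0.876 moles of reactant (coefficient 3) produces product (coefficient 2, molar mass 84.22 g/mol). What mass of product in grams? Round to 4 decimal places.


Use the coefficient ratio to convert reactant moles to product moles, then multiply by the product's molar mass.
moles_P = moles_R * (coeff_P / coeff_R) = 0.876 * (2/3) = 0.584
mass_P = moles_P * M_P = 0.584 * 84.22
mass_P = 49.18448 g, rounded to 4 dp:

49.1845 g


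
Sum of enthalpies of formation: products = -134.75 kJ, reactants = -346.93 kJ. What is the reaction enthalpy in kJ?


dH_rxn = sum(dH_f products) - sum(dH_f reactants)
dH_rxn = -134.75 - (-346.93)
dH_rxn = 212.18 kJ:

212.18 kJ


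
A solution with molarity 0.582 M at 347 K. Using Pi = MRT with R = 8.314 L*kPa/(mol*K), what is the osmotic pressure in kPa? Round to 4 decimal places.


Osmotic pressure (van't Hoff): Pi = M*R*T.
RT = 8.314 * 347 = 2884.958
Pi = 0.582 * 2884.958
Pi = 1679.045556 kPa, rounded to 4 dp:

1679.0456 kPa


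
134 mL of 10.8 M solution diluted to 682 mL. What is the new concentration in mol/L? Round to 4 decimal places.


Dilution: M1*V1 = M2*V2, solve for M2.
M2 = M1*V1 / V2
M2 = 10.8 * 134 / 682
M2 = 1447.2 / 682
M2 = 2.12199413 mol/L, rounded to 4 dp:

2.1220 mol/L


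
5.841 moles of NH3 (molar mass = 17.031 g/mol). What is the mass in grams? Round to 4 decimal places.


mass = n * M
mass = 5.841 * 17.031
mass = 99.478071 g, rounded to 4 dp:

99.4781 g


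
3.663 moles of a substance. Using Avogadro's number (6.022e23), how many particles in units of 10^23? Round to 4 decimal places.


N = n * NA, then divide by 1e23 for the requested units.
N / 1e23 = n * 6.022
N / 1e23 = 3.663 * 6.022
N / 1e23 = 22.058586, rounded to 4 dp:

22.0586


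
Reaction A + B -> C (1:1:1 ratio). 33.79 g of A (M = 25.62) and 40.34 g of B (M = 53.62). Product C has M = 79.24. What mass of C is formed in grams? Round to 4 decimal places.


Find moles of each reactant; the smaller value is the limiting reagent in a 1:1:1 reaction, so moles_C equals moles of the limiter.
n_A = mass_A / M_A = 33.79 / 25.62 = 1.318891 mol
n_B = mass_B / M_B = 40.34 / 53.62 = 0.752331 mol
Limiting reagent: B (smaller), n_limiting = 0.752331 mol
mass_C = n_limiting * M_C = 0.752331 * 79.24
mass_C = 59.61470844 g, rounded to 4 dp:

59.6147 g


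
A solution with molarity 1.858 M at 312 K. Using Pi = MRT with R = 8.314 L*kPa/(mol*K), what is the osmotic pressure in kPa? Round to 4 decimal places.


Osmotic pressure (van't Hoff): Pi = M*R*T.
RT = 8.314 * 312 = 2593.968
Pi = 1.858 * 2593.968
Pi = 4819.592544 kPa, rounded to 4 dp:

4819.5925 kPa


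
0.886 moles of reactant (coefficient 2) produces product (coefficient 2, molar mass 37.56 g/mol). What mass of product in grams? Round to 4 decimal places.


Use the coefficient ratio to convert reactant moles to product moles, then multiply by the product's molar mass.
moles_P = moles_R * (coeff_P / coeff_R) = 0.886 * (2/2) = 0.886
mass_P = moles_P * M_P = 0.886 * 37.56
mass_P = 33.27816 g, rounded to 4 dp:

33.2782 g


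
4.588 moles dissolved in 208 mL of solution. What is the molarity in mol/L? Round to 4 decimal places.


Convert volume to liters: V_L = V_mL / 1000.
V_L = 208 / 1000 = 0.208 L
M = n / V_L = 4.588 / 0.208
M = 22.05769231 mol/L, rounded to 4 dp:

22.0577 mol/L


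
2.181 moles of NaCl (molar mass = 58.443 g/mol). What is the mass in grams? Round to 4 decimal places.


mass = n * M
mass = 2.181 * 58.443
mass = 127.464183 g, rounded to 4 dp:

127.4642 g


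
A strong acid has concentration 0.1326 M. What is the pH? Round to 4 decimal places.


A strong acid dissociates completely, so [H+] equals the given concentration.
pH = -log10([H+]) = -log10(0.1326)
pH = 0.87745648, rounded to 4 dp:

0.8775


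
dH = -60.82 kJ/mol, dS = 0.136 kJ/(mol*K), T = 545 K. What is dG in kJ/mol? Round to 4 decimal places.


Gibbs: dG = dH - T*dS (consistent units, dS already in kJ/(mol*K)).
T*dS = 545 * 0.136 = 74.12
dG = -60.82 - (74.12)
dG = -134.94 kJ/mol, rounded to 4 dp:

-134.9400 kJ/mol


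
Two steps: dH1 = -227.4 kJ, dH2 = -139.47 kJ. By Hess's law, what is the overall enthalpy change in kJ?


Hess's law: enthalpy is a state function, so add the step enthalpies.
dH_total = dH1 + dH2 = -227.4 + (-139.47)
dH_total = -366.87 kJ:

-366.87 kJ


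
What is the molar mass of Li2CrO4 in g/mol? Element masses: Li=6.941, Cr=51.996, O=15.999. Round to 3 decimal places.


M = sum(count * atomic_mass) over atoms.
M = 2*6.941 + 1*51.996 + 4*15.999
M = 13.882 + 51.996 + 63.996
M = 129.874 g/mol, rounded to 3 dp:

129.874 g/mol


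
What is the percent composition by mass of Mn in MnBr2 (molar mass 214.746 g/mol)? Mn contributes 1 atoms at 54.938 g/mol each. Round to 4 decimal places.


pct = 100 * (n_elem * M_elem) / M_total
mass_contribution = 1 * 54.938 = 54.938 g/mol
pct = 100 * 54.938 / 214.746
pct = 25.58278152 %, rounded to 4 dp:

25.5828 %


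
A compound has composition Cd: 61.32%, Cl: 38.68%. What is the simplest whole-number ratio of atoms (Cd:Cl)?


Assume 100 g of compound, divide each mass% by atomic mass to get moles, then normalize by the smallest to get a raw atom ratio.
Moles per 100 g: Cd: 61.32/112.414 = 0.5455, Cl: 38.68/35.453 = 1.091
Raw ratio (divide by min = 0.5455): Cd: 1.0, Cl: 2.0
Multiply by 1 to clear fractions: Cd: 1.0 ~= 1, Cl: 2.0 ~= 2
Reduce by GCD to get the simplest whole-number ratio:

1:2


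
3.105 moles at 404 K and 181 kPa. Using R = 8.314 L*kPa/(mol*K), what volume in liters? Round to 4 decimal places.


PV = nRT, solve for V = nRT / P.
nRT = 3.105 * 8.314 * 404 = 10429.2479
V = 10429.2479 / 181
V = 57.62015414 L, rounded to 4 dp:

57.6202 L


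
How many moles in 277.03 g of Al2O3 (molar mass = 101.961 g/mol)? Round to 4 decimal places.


n = mass / M
n = 277.03 / 101.961
n = 2.71701925 mol, rounded to 4 dp:

2.7170 mol


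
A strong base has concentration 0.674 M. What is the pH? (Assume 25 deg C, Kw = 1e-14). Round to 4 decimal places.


A strong base dissociates completely, so [OH-] equals the given concentration.
pOH = -log10([OH-]) = -log10(0.674) = 0.17134
pH = 14 - pOH = 14 - 0.17134
pH = 13.82866, rounded to 4 dp:

13.8287


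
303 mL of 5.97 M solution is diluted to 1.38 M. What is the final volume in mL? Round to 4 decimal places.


Dilution: M1*V1 = M2*V2, solve for V2.
V2 = M1*V1 / M2
V2 = 5.97 * 303 / 1.38
V2 = 1808.91 / 1.38
V2 = 1310.80434783 mL, rounded to 4 dp:

1310.8043 mL


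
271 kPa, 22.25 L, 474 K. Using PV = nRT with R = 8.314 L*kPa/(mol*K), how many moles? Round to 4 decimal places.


PV = nRT, solve for n = PV / (RT).
PV = 271 * 22.25 = 6029.75
RT = 8.314 * 474 = 3940.836
n = 6029.75 / 3940.836
n = 1.53006875 mol, rounded to 4 dp:

1.5301 mol


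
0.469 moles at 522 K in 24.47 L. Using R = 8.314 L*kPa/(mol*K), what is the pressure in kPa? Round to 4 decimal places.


PV = nRT, solve for P = nRT / V.
nRT = 0.469 * 8.314 * 522 = 2035.4169
P = 2035.4169 / 24.47
P = 83.18009399 kPa, rounded to 4 dp:

83.1801 kPa


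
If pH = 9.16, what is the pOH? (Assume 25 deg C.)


At 25 deg C, pH + pOH = 14.
pOH = 14 - pH = 14 - 9.16
pOH = 4.84:

4.84


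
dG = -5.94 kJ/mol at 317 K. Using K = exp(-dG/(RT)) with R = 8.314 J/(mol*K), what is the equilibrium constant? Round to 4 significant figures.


dG is in kJ/mol; multiply by 1000 to match R in J/(mol*K).
RT = 8.314 * 317 = 2635.538 J/mol
exponent = -dG*1000 / (RT) = -(-5.94*1000) / 2635.538 = 2.25380928
K = exp(2.25380928)
K = 9.5239462, rounded to 4 significant figures:

9.524


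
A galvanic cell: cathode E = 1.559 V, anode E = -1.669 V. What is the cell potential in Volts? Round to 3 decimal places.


Standard cell potential: E_cell = E_cathode - E_anode.
E_cell = 1.559 - (-1.669)
E_cell = 3.228 V, rounded to 3 dp:

3.228 V


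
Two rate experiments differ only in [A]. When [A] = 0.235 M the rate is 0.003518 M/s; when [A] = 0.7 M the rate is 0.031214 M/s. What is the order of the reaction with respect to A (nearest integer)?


Rate is proportional to [A]^n, so rate2/rate1 = ([A]2/[A]1)^n. Take logs to solve for n.
rate2/rate1 = 0.031214 / 0.003518 = 8.8727
[A]2/[A]1 = 0.7 / 0.235 = 2.9787
n = ln(8.8727) / ln(2.9787) = 2.0
Nearest integer order:

2


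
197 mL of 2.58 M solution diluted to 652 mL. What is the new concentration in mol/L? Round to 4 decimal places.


Dilution: M1*V1 = M2*V2, solve for M2.
M2 = M1*V1 / V2
M2 = 2.58 * 197 / 652
M2 = 508.26 / 652
M2 = 0.77953988 mol/L, rounded to 4 dp:

0.7795 mol/L


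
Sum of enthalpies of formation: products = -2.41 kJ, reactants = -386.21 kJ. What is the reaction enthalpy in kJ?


dH_rxn = sum(dH_f products) - sum(dH_f reactants)
dH_rxn = -2.41 - (-386.21)
dH_rxn = 383.8 kJ:

383.80 kJ


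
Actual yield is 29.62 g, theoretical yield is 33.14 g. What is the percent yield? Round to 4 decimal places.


% yield = 100 * actual / theoretical
% yield = 100 * 29.62 / 33.14
% yield = 89.37839469 %, rounded to 4 dp:

89.3784 %


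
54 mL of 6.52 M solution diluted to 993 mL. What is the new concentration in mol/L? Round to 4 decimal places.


Dilution: M1*V1 = M2*V2, solve for M2.
M2 = M1*V1 / V2
M2 = 6.52 * 54 / 993
M2 = 352.08 / 993
M2 = 0.35456193 mol/L, rounded to 4 dp:

0.3546 mol/L


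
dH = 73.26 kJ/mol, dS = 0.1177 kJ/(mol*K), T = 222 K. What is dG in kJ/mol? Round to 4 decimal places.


Gibbs: dG = dH - T*dS (consistent units, dS already in kJ/(mol*K)).
T*dS = 222 * 0.1177 = 26.1294
dG = 73.26 - (26.1294)
dG = 47.1306 kJ/mol, rounded to 4 dp:

47.1306 kJ/mol


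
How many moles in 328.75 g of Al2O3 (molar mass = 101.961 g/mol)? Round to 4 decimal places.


n = mass / M
n = 328.75 / 101.961
n = 3.22427203 mol, rounded to 4 dp:

3.2243 mol


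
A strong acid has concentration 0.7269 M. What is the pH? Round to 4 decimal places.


A strong acid dissociates completely, so [H+] equals the given concentration.
pH = -log10([H+]) = -log10(0.7269)
pH = 0.13852533, rounded to 4 dp:

0.1385


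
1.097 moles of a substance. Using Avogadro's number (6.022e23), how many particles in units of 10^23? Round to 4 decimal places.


N = n * NA, then divide by 1e23 for the requested units.
N / 1e23 = n * 6.022
N / 1e23 = 1.097 * 6.022
N / 1e23 = 6.606134, rounded to 4 dp:

6.6061


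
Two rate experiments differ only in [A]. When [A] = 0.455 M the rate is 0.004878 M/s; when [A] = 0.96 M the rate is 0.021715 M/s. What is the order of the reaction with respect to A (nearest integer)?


Rate is proportional to [A]^n, so rate2/rate1 = ([A]2/[A]1)^n. Take logs to solve for n.
rate2/rate1 = 0.021715 / 0.004878 = 4.4516
[A]2/[A]1 = 0.96 / 0.455 = 2.1099
n = ln(4.4516) / ln(2.1099) = 2.0
Nearest integer order:

2


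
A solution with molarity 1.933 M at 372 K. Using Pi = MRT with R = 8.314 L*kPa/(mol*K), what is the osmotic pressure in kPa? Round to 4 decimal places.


Osmotic pressure (van't Hoff): Pi = M*R*T.
RT = 8.314 * 372 = 3092.808
Pi = 1.933 * 3092.808
Pi = 5978.397864 kPa, rounded to 4 dp:

5978.3979 kPa


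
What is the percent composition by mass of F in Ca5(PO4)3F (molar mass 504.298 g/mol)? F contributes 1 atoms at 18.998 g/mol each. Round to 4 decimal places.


pct = 100 * (n_elem * M_elem) / M_total
mass_contribution = 1 * 18.998 = 18.998 g/mol
pct = 100 * 18.998 / 504.298
pct = 3.767217 %, rounded to 4 dp:

3.7672 %


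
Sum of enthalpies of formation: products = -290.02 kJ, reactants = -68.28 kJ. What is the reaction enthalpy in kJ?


dH_rxn = sum(dH_f products) - sum(dH_f reactants)
dH_rxn = -290.02 - (-68.28)
dH_rxn = -221.74 kJ:

-221.74 kJ


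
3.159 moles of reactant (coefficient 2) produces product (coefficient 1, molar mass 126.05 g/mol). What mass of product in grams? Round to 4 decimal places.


Use the coefficient ratio to convert reactant moles to product moles, then multiply by the product's molar mass.
moles_P = moles_R * (coeff_P / coeff_R) = 3.159 * (1/2) = 1.5795
mass_P = moles_P * M_P = 1.5795 * 126.05
mass_P = 199.095975 g, rounded to 4 dp:

199.0960 g


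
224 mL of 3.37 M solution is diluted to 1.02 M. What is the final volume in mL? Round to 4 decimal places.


Dilution: M1*V1 = M2*V2, solve for V2.
V2 = M1*V1 / M2
V2 = 3.37 * 224 / 1.02
V2 = 754.88 / 1.02
V2 = 740.07843137 mL, rounded to 4 dp:

740.0784 mL


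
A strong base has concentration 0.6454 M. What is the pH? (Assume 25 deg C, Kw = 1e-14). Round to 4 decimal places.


A strong base dissociates completely, so [OH-] equals the given concentration.
pOH = -log10([OH-]) = -log10(0.6454) = 0.190171
pH = 14 - pOH = 14 - 0.190171
pH = 13.809829, rounded to 4 dp:

13.8098


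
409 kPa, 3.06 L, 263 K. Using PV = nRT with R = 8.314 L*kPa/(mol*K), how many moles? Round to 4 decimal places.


PV = nRT, solve for n = PV / (RT).
PV = 409 * 3.06 = 1251.54
RT = 8.314 * 263 = 2186.582
n = 1251.54 / 2186.582
n = 0.57237277 mol, rounded to 4 dp:

0.5724 mol


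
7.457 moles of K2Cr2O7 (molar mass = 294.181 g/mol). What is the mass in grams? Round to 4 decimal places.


mass = n * M
mass = 7.457 * 294.181
mass = 2193.707717 g, rounded to 4 dp:

2193.7077 g


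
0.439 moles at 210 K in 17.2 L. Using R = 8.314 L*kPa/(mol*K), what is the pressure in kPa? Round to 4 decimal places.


PV = nRT, solve for P = nRT / V.
nRT = 0.439 * 8.314 * 210 = 766.4677
P = 766.4677 / 17.2
P = 44.56207558 kPa, rounded to 4 dp:

44.5621 kPa


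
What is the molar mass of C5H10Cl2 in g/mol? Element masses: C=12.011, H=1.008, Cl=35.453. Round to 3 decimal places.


M = sum(count * atomic_mass) over atoms.
M = 5*12.011 + 10*1.008 + 2*35.453
M = 60.055 + 10.08 + 70.906
M = 141.041 g/mol, rounded to 3 dp:

141.041 g/mol


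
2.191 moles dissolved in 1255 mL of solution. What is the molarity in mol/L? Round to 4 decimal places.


Convert volume to liters: V_L = V_mL / 1000.
V_L = 1255 / 1000 = 1.255 L
M = n / V_L = 2.191 / 1.255
M = 1.74581673 mol/L, rounded to 4 dp:

1.7458 mol/L


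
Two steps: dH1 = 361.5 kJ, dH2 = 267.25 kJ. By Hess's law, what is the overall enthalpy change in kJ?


Hess's law: enthalpy is a state function, so add the step enthalpies.
dH_total = dH1 + dH2 = 361.5 + (267.25)
dH_total = 628.75 kJ:

628.75 kJ


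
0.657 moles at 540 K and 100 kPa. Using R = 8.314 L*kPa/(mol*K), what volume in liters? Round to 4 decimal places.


PV = nRT, solve for V = nRT / P.
nRT = 0.657 * 8.314 * 540 = 2949.6409
V = 2949.6409 / 100
V = 29.496409 L, rounded to 4 dp:

29.4964 L


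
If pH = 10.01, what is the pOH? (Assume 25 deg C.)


At 25 deg C, pH + pOH = 14.
pOH = 14 - pH = 14 - 10.01
pOH = 3.99:

3.99


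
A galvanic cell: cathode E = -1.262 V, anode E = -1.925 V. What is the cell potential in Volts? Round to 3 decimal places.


Standard cell potential: E_cell = E_cathode - E_anode.
E_cell = -1.262 - (-1.925)
E_cell = 0.663 V, rounded to 3 dp:

0.663 V


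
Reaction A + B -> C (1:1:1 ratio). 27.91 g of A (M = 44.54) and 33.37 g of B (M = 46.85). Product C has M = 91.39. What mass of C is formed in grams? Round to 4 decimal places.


Find moles of each reactant; the smaller value is the limiting reagent in a 1:1:1 reaction, so moles_C equals moles of the limiter.
n_A = mass_A / M_A = 27.91 / 44.54 = 0.626628 mol
n_B = mass_B / M_B = 33.37 / 46.85 = 0.712273 mol
Limiting reagent: A (smaller), n_limiting = 0.626628 mol
mass_C = n_limiting * M_C = 0.626628 * 91.39
mass_C = 57.26753292 g, rounded to 4 dp:

57.2675 g


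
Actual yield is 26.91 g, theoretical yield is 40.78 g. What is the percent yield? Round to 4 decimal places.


% yield = 100 * actual / theoretical
% yield = 100 * 26.91 / 40.78
% yield = 65.98822952 %, rounded to 4 dp:

65.9882 %


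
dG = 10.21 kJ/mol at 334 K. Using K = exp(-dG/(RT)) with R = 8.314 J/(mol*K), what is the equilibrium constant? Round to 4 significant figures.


dG is in kJ/mol; multiply by 1000 to match R in J/(mol*K).
RT = 8.314 * 334 = 2776.876 J/mol
exponent = -dG*1000 / (RT) = -(10.21*1000) / 2776.876 = -3.67679363
K = exp(-3.67679363)
K = 0.025303979, rounded to 4 significant figures:

0.02530


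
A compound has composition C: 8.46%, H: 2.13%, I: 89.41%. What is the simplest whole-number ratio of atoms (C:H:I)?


Assume 100 g of compound, divide each mass% by atomic mass to get moles, then normalize by the smallest to get a raw atom ratio.
Moles per 100 g: C: 8.46/12.011 = 0.7044, H: 2.13/1.008 = 2.1131, I: 89.41/126.904 = 0.7045
Raw ratio (divide by min = 0.7044): C: 1.0, H: 3.0, I: 1.0
Multiply by 1 to clear fractions: C: 1.0 ~= 1, H: 3.0 ~= 3, I: 1.0 ~= 1
Reduce by GCD to get the simplest whole-number ratio:

1:3:1


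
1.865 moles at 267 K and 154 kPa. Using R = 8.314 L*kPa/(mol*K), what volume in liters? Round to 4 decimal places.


PV = nRT, solve for V = nRT / P.
nRT = 1.865 * 8.314 * 267 = 4139.9979
V = 4139.9979 / 154
V = 26.88310325 L, rounded to 4 dp:

26.8831 L


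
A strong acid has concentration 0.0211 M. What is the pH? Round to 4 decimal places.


A strong acid dissociates completely, so [H+] equals the given concentration.
pH = -log10([H+]) = -log10(0.0211)
pH = 1.67571754, rounded to 4 dp:

1.6757


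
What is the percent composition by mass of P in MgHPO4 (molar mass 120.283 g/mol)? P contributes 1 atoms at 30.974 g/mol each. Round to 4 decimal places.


pct = 100 * (n_elem * M_elem) / M_total
mass_contribution = 1 * 30.974 = 30.974 g/mol
pct = 100 * 30.974 / 120.283
pct = 25.75093737 %, rounded to 4 dp:

25.7509 %


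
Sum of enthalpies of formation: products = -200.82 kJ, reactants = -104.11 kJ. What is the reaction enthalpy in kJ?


dH_rxn = sum(dH_f products) - sum(dH_f reactants)
dH_rxn = -200.82 - (-104.11)
dH_rxn = -96.71 kJ:

-96.71 kJ


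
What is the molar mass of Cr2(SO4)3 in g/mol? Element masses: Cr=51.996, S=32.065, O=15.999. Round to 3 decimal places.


M = sum(count * atomic_mass) over atoms.
M = 2*51.996 + 3*32.065 + 12*15.999
M = 103.992 + 96.195 + 191.988
M = 392.175 g/mol, rounded to 3 dp:

392.175 g/mol


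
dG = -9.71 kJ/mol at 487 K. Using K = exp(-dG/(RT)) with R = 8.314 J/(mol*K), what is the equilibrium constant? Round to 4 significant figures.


dG is in kJ/mol; multiply by 1000 to match R in J/(mol*K).
RT = 8.314 * 487 = 4048.918 J/mol
exponent = -dG*1000 / (RT) = -(-9.71*1000) / 4048.918 = 2.39817156
K = exp(2.39817156)
K = 11.00304, rounded to 4 significant figures:

11.00


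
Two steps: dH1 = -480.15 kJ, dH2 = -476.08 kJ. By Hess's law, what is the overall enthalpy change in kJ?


Hess's law: enthalpy is a state function, so add the step enthalpies.
dH_total = dH1 + dH2 = -480.15 + (-476.08)
dH_total = -956.23 kJ:

-956.23 kJ


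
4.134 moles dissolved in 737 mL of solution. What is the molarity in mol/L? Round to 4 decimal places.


Convert volume to liters: V_L = V_mL / 1000.
V_L = 737 / 1000 = 0.737 L
M = n / V_L = 4.134 / 0.737
M = 5.60922659 mol/L, rounded to 4 dp:

5.6092 mol/L


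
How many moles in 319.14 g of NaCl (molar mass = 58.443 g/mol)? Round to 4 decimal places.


n = mass / M
n = 319.14 / 58.443
n = 5.4607053 mol, rounded to 4 dp:

5.4607 mol


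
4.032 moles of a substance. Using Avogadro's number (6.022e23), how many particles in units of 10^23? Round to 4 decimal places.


N = n * NA, then divide by 1e23 for the requested units.
N / 1e23 = n * 6.022
N / 1e23 = 4.032 * 6.022
N / 1e23 = 24.280704, rounded to 4 dp:

24.2807


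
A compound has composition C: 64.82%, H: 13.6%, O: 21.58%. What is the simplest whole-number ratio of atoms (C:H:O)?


Assume 100 g of compound, divide each mass% by atomic mass to get moles, then normalize by the smallest to get a raw atom ratio.
Moles per 100 g: C: 64.82/12.011 = 5.3967, H: 13.6/1.008 = 13.4921, O: 21.58/15.999 = 1.3488
Raw ratio (divide by min = 1.3488): C: 4.001, H: 10.003, O: 1.0
Multiply by 1 to clear fractions: C: 4.001 ~= 4, H: 10.003 ~= 10, O: 1.0 ~= 1
Reduce by GCD to get the simplest whole-number ratio:

4:10:1


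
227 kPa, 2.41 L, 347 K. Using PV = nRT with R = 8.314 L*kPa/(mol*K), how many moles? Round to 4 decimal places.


PV = nRT, solve for n = PV / (RT).
PV = 227 * 2.41 = 547.07
RT = 8.314 * 347 = 2884.958
n = 547.07 / 2884.958
n = 0.18962841 mol, rounded to 4 dp:

0.1896 mol


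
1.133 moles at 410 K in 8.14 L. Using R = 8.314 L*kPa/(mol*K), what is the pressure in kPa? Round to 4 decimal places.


PV = nRT, solve for P = nRT / V.
nRT = 1.133 * 8.314 * 410 = 3862.1024
P = 3862.1024 / 8.14
P = 474.4597543 kPa, rounded to 4 dp:

474.4598 kPa


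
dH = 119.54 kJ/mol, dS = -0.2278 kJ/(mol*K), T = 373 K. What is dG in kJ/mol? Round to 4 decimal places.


Gibbs: dG = dH - T*dS (consistent units, dS already in kJ/(mol*K)).
T*dS = 373 * -0.2278 = -84.9694
dG = 119.54 - (-84.9694)
dG = 204.5094 kJ/mol, rounded to 4 dp:

204.5094 kJ/mol


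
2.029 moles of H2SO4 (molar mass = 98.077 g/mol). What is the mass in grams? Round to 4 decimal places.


mass = n * M
mass = 2.029 * 98.077
mass = 198.998233 g, rounded to 4 dp:

198.9982 g


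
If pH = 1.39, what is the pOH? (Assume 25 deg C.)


At 25 deg C, pH + pOH = 14.
pOH = 14 - pH = 14 - 1.39
pOH = 12.61:

12.61


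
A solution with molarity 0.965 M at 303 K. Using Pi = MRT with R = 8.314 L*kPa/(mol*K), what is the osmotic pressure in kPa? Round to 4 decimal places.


Osmotic pressure (van't Hoff): Pi = M*R*T.
RT = 8.314 * 303 = 2519.142
Pi = 0.965 * 2519.142
Pi = 2430.97203 kPa, rounded to 4 dp:

2430.9720 kPa


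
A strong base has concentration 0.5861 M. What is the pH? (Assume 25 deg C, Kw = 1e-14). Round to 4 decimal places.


A strong base dissociates completely, so [OH-] equals the given concentration.
pOH = -log10([OH-]) = -log10(0.5861) = 0.232028
pH = 14 - pOH = 14 - 0.232028
pH = 13.767972, rounded to 4 dp:

13.7680


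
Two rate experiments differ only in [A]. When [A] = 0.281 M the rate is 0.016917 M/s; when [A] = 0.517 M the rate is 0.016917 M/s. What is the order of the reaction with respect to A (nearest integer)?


Rate is proportional to [A]^n, so rate2/rate1 = ([A]2/[A]1)^n. Take logs to solve for n.
rate2/rate1 = 0.016917 / 0.016917 = 1.0
[A]2/[A]1 = 0.517 / 0.281 = 1.8399
n = ln(1.0) / ln(1.8399) = 0.0
Nearest integer order:

0


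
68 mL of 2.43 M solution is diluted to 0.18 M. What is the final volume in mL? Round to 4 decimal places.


Dilution: M1*V1 = M2*V2, solve for V2.
V2 = M1*V1 / M2
V2 = 2.43 * 68 / 0.18
V2 = 165.24 / 0.18
V2 = 918.0 mL, rounded to 4 dp:

918.0000 mL


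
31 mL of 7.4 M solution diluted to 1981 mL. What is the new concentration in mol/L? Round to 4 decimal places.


Dilution: M1*V1 = M2*V2, solve for M2.
M2 = M1*V1 / V2
M2 = 7.4 * 31 / 1981
M2 = 229.4 / 1981
M2 = 0.1158001 mol/L, rounded to 4 dp:

0.1158 mol/L


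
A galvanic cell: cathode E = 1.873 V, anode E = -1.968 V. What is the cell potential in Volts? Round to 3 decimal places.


Standard cell potential: E_cell = E_cathode - E_anode.
E_cell = 1.873 - (-1.968)
E_cell = 3.841 V, rounded to 3 dp:

3.841 V


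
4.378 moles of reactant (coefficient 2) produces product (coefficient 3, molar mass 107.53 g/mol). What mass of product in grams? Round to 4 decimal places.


Use the coefficient ratio to convert reactant moles to product moles, then multiply by the product's molar mass.
moles_P = moles_R * (coeff_P / coeff_R) = 4.378 * (3/2) = 6.567
mass_P = moles_P * M_P = 6.567 * 107.53
mass_P = 706.14951 g, rounded to 4 dp:

706.1495 g


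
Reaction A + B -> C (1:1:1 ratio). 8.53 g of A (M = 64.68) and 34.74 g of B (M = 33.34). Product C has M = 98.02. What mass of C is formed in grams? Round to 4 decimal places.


Find moles of each reactant; the smaller value is the limiting reagent in a 1:1:1 reaction, so moles_C equals moles of the limiter.
n_A = mass_A / M_A = 8.53 / 64.68 = 0.13188 mol
n_B = mass_B / M_B = 34.74 / 33.34 = 1.041992 mol
Limiting reagent: A (smaller), n_limiting = 0.13188 mol
mass_C = n_limiting * M_C = 0.13188 * 98.02
mass_C = 12.9268776 g, rounded to 4 dp:

12.9269 g


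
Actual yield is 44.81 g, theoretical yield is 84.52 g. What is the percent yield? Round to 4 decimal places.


% yield = 100 * actual / theoretical
% yield = 100 * 44.81 / 84.52
% yield = 53.01703739 %, rounded to 4 dp:

53.0170 %


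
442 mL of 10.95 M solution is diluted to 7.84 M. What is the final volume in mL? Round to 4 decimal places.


Dilution: M1*V1 = M2*V2, solve for V2.
V2 = M1*V1 / M2
V2 = 10.95 * 442 / 7.84
V2 = 4839.9 / 7.84
V2 = 617.33418367 mL, rounded to 4 dp:

617.3342 mL


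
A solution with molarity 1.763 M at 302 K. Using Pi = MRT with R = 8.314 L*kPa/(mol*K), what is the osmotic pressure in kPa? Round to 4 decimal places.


Osmotic pressure (van't Hoff): Pi = M*R*T.
RT = 8.314 * 302 = 2510.828
Pi = 1.763 * 2510.828
Pi = 4426.589764 kPa, rounded to 4 dp:

4426.5898 kPa
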